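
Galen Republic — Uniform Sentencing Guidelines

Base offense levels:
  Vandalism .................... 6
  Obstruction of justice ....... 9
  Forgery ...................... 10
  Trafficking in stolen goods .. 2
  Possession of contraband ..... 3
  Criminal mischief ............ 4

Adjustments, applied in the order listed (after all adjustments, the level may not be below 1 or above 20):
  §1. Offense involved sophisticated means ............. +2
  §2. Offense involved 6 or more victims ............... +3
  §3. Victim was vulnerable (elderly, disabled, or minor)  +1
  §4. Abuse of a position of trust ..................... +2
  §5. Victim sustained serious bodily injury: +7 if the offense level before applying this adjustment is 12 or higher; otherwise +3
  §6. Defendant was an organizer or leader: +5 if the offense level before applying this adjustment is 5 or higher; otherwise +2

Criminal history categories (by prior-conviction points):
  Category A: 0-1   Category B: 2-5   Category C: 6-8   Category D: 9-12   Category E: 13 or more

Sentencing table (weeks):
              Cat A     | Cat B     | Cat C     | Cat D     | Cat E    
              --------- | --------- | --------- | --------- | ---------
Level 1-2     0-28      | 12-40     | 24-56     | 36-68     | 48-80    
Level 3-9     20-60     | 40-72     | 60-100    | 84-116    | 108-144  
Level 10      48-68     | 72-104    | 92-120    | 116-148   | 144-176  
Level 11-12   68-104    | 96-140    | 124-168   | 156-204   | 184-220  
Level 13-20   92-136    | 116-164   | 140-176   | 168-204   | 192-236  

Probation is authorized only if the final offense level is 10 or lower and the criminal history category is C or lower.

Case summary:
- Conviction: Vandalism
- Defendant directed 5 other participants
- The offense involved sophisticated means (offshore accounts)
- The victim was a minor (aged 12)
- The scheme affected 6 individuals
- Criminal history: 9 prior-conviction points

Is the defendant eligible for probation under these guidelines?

Base offense level for vandalism: 6.
§1 applies: 6 + 2 = 8.
§2 applies: 8 + 3 = 11.
§3 applies: 11 + 1 = 12.
§4 does not apply.
§6 applies (level before this adjustment is 12 ≥ 5, so +5): 12 + 5 = 17.
Final offense level: 17.
Criminal history: 9 prior points → Category D (9-12).
Level 17 falls in the 13-20 band.
Grid: Level 13-20 × Category D = 168-204 weeks.
Probation check: level 17 > 10 and category D > C → not eligible.

No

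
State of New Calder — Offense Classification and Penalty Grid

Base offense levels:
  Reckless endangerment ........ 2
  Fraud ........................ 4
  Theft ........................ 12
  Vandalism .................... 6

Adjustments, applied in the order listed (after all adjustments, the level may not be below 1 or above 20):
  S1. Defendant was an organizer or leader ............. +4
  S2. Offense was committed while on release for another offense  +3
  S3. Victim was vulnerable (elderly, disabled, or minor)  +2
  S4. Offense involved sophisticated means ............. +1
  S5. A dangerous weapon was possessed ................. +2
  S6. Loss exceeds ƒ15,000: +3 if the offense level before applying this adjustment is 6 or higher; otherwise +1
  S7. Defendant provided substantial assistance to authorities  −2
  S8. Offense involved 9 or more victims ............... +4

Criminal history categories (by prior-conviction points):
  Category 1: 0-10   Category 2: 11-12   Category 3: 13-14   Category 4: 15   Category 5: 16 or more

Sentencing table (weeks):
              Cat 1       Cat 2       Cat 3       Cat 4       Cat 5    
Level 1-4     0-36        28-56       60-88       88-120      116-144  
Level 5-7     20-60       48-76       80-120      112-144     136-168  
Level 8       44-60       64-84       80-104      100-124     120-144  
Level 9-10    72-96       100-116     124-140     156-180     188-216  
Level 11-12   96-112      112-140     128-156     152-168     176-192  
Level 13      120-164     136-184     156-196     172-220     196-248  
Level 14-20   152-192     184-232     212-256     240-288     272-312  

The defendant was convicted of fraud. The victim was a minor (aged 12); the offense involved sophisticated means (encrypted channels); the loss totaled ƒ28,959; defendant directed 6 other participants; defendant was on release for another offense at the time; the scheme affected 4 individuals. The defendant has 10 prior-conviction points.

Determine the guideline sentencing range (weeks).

152-192 weeks

Base offense level for fraud: 4.
S1 applies: 4 + 4 = 8.
S2 applies: 8 + 3 = 11.
S3 applies: 11 + 2 = 13.
S4 applies: 13 + 1 = 14.
S6 applies (level before this adjustment is 14 ≥ 6, so +3): 14 + 3 = 17.
S8 does not apply.
Final offense level: 17.
Criminal history: 10 prior points → Category 1 (0-10).
Level 17 falls in the 14-20 band.
Grid: Level 14-20 × Category 1 = 152-192 weeks.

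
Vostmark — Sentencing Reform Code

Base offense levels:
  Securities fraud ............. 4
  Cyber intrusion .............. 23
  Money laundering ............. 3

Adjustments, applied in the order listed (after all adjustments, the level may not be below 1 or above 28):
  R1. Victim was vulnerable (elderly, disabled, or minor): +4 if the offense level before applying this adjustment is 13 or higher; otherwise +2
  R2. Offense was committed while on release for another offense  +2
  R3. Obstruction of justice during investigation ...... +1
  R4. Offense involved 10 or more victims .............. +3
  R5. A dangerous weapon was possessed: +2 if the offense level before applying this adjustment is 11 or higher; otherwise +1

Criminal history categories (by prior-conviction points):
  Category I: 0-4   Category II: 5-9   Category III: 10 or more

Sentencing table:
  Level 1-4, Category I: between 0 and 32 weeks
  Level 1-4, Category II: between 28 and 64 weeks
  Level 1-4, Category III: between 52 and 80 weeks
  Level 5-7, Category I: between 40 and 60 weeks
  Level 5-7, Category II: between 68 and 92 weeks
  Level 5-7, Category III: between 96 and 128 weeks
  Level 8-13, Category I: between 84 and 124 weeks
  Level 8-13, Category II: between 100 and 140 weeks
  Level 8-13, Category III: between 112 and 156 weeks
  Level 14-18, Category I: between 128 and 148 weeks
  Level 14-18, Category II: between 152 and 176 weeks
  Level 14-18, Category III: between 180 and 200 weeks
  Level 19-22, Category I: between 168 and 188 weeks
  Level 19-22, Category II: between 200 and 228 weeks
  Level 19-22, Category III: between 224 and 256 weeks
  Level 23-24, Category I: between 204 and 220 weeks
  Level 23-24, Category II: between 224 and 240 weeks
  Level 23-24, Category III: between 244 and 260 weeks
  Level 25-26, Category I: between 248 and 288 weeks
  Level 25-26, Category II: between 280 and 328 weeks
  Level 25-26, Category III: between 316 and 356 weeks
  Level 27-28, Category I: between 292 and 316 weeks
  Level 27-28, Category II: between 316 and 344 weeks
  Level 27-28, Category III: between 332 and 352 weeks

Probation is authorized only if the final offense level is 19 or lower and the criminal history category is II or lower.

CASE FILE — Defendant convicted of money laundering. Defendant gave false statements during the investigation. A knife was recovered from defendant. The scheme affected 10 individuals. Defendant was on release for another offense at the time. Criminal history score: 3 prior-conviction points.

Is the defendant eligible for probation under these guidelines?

Yes

Base offense level for money laundering: 3.
R1 does not apply.
R2 applies: 3 + 2 = 5.
R3 applies: 5 + 1 = 6.
R4 applies: 6 + 3 = 9.
R5 applies (level before this adjustment is 9 < 11, so +1): 9 + 1 = 10.
Final offense level: 10.
Criminal history: 3 prior points → Category I (0-4).
Level 10 falls in the 8-13 band.
Grid: Level 8-13 × Category I = 84-124 weeks.
Probation check: level 10 ≤ 19 and category I ≤ II → eligible.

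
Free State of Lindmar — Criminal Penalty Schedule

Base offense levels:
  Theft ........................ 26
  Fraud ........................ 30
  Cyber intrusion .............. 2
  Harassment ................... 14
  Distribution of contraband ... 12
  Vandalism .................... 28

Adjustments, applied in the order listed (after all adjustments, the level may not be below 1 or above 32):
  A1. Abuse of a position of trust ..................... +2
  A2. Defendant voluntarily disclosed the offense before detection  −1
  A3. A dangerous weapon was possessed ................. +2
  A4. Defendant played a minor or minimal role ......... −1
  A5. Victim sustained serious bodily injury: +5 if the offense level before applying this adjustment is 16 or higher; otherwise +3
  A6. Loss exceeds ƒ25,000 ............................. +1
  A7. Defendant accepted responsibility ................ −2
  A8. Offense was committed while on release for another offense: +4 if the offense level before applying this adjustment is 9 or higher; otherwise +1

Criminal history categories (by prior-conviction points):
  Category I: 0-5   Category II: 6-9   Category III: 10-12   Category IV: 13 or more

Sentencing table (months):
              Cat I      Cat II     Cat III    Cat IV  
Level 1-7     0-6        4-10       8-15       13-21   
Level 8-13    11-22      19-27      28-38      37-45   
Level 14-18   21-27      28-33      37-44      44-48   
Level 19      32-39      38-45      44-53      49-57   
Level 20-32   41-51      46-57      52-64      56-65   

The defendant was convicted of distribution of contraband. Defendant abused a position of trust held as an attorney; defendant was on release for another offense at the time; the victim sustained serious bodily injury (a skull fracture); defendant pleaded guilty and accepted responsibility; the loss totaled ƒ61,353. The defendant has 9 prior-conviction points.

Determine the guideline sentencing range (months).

Base offense level for distribution of contraband: 12.
A1 applies: 12 + 2 = 14.
A5 applies (level before this adjustment is 14 < 16, so +3): 14 + 3 = 17.
A6 applies: 17 + 1 = 18.
A7 applies: 18 − 2 = 16.
A8 applies (level before this adjustment is 16 ≥ 9, so +4): 16 + 4 = 20.
Final offense level: 20.
Criminal history: 9 prior points → Category II (6-9).
Level 20 falls in the 20-32 band.
Grid: Level 20-32 × Category II = 46-57 months.

46-57 months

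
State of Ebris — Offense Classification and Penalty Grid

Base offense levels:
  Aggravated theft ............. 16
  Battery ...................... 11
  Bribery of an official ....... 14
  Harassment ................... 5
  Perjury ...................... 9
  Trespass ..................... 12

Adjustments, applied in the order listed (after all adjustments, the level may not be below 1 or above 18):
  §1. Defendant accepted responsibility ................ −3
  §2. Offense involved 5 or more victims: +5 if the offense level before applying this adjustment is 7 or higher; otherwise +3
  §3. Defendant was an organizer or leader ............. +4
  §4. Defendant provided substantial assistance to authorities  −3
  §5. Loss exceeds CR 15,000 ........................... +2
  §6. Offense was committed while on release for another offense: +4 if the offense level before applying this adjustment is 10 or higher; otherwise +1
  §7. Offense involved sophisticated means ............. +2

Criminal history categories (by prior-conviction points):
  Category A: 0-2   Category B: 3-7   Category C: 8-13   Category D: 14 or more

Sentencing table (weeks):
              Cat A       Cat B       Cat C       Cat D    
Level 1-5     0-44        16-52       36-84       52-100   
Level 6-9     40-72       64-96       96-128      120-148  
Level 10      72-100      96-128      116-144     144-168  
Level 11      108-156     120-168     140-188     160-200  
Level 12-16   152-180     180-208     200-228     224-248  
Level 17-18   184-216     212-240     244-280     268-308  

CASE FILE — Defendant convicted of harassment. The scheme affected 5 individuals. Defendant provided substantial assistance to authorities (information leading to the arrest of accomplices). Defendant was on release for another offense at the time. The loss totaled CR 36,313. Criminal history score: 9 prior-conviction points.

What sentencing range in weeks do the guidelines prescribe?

Base offense level for harassment: 5.
§2 applies (level before this adjustment is 5 < 7, so +3): 5 + 3 = 8.
§4 applies: 8 − 3 = 5.
§5 applies: 5 + 2 = 7.
§6 applies (level before this adjustment is 7 < 10, so +1): 7 + 1 = 8.
Final offense level: 8.
Criminal history: 9 prior points → Category C (8-13).
Level 8 falls in the 6-9 band.
Grid: Level 6-9 × Category C = 96-128 weeks.

96-128 weeks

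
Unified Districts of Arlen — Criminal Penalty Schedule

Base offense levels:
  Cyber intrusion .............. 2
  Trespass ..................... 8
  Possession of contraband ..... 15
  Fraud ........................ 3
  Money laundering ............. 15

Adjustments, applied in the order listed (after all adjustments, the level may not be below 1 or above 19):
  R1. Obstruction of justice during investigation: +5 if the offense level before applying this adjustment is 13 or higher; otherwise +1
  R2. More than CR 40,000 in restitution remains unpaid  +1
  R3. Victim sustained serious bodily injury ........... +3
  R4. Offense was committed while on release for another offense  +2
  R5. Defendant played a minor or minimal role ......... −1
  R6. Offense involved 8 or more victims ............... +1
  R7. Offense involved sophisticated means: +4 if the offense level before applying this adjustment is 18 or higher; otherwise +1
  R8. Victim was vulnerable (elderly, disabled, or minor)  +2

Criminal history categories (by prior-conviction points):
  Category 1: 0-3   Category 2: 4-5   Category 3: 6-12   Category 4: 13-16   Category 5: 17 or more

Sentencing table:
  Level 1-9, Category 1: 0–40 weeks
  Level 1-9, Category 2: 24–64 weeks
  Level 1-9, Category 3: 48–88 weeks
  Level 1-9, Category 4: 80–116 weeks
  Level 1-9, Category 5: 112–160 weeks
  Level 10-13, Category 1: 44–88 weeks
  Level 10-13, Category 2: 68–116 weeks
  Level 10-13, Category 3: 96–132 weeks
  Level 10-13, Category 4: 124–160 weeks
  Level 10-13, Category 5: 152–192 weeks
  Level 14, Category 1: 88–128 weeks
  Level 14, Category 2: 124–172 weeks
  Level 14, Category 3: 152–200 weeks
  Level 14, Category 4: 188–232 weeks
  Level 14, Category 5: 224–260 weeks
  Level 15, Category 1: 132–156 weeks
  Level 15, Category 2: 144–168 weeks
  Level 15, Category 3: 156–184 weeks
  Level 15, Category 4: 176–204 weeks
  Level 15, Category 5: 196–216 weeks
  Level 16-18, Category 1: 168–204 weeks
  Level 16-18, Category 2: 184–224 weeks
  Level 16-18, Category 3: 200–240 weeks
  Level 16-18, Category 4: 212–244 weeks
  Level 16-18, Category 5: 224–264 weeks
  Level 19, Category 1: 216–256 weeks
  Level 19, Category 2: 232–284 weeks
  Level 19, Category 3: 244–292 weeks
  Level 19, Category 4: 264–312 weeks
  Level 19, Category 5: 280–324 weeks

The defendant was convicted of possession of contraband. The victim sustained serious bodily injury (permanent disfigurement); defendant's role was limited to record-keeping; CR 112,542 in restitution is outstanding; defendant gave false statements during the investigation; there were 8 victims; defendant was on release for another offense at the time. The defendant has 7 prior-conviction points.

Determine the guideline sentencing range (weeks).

Base offense level for possession of contraband: 15.
R1 applies (level before this adjustment is 15 ≥ 13, so +5): 15 + 5 = 20.
R2 applies: 20 + 1 = 21.
R3 applies: 21 + 3 = 24.
R4 applies: 24 + 2 = 26.
R5 applies: 26 − 1 = 25.
R6 applies: 25 + 1 = 26.
Level 26 exceeds the maximum of 19; capped at 19.
Final offense level: 19.
Criminal history: 7 prior points → Category 3 (6-12).
Level 19 falls in the 19 band.
Grid: Level 19 × Category 3 = 244-292 weeks.

244-292 weeks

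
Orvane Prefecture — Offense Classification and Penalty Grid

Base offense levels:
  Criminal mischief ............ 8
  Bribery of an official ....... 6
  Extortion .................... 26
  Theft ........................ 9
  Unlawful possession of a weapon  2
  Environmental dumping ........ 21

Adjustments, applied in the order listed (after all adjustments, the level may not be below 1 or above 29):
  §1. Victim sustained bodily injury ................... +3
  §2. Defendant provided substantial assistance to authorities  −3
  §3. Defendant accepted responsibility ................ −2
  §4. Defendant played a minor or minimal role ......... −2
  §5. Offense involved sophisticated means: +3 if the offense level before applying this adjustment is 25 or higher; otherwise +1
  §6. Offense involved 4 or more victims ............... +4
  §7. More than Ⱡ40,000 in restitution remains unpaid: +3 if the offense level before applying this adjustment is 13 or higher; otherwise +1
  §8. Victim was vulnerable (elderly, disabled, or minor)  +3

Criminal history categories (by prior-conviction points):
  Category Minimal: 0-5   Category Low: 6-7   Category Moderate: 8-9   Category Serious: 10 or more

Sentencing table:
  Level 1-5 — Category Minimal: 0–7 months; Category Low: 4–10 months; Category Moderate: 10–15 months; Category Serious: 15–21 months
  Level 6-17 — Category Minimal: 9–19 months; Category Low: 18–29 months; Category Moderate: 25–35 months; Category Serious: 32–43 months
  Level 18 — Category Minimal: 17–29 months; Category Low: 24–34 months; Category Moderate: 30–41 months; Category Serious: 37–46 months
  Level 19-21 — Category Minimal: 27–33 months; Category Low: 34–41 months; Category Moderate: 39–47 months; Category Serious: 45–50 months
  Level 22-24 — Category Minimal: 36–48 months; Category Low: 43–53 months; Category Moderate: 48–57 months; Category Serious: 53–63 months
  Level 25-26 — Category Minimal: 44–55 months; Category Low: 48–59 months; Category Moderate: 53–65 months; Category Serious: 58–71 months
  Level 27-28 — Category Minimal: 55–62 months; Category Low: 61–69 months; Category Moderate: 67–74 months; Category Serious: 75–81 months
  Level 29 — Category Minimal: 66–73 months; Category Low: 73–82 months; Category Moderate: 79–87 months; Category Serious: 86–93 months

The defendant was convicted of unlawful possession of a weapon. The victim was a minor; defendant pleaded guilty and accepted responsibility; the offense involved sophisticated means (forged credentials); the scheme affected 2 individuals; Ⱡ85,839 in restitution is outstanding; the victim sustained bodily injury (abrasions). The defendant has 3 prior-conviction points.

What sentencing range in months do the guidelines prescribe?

Base offense level for unlawful possession of a weapon: 2.
§1 applies: 2 + 3 = 5.
§2 does not apply.
§3 applies: 5 − 2 = 3.
§5 applies (level before this adjustment is 3 < 25, so +1): 3 + 1 = 4.
§7 applies (level before this adjustment is 4 < 13, so +1): 4 + 1 = 5.
§8 applies: 5 + 3 = 8.
Final offense level: 8.
Criminal history: 3 prior points → Category Minimal (0-5).
Level 8 falls in the 6-17 band.
Grid: Level 6-17 × Category Minimal = 9-19 months.

9-19 months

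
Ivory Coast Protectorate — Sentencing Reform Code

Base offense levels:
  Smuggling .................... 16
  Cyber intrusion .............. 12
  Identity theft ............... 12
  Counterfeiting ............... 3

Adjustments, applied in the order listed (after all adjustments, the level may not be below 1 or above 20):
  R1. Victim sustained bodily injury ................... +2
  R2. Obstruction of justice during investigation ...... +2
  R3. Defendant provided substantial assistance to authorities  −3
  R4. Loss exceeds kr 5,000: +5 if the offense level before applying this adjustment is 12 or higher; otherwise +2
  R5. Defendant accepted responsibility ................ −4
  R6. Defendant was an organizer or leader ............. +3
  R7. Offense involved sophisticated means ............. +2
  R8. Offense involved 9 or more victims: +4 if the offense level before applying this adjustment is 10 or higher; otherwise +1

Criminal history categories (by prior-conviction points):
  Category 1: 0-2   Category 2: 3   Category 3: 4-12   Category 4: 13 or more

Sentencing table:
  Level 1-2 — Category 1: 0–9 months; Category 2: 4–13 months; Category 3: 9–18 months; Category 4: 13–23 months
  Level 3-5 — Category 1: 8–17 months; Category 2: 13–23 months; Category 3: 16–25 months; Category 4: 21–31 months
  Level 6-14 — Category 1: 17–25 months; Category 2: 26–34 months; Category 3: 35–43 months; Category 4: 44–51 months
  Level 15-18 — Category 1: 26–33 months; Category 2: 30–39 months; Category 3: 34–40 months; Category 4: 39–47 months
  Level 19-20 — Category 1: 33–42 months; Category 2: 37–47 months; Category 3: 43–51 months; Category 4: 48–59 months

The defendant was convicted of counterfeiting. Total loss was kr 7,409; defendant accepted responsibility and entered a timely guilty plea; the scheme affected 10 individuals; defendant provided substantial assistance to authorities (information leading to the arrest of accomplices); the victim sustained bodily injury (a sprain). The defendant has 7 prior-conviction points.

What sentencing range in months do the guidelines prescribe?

Base offense level for counterfeiting: 3.
R1 applies: 3 + 2 = 5.
R2 does not apply.
R3 applies: 5 − 3 = 2.
R4 applies (level before this adjustment is 2 < 12, so +2): 2 + 2 = 4.
R5 applies: 4 − 4 = 0.
R8 applies (level before this adjustment is 0 < 10, so +1): 0 + 1 = 1.
Final offense level: 1.
Criminal history: 7 prior points → Category 3 (4-12).
Level 1 falls in the 1-2 band.
Grid: Level 1-2 × Category 3 = 9-18 months.

9-18 months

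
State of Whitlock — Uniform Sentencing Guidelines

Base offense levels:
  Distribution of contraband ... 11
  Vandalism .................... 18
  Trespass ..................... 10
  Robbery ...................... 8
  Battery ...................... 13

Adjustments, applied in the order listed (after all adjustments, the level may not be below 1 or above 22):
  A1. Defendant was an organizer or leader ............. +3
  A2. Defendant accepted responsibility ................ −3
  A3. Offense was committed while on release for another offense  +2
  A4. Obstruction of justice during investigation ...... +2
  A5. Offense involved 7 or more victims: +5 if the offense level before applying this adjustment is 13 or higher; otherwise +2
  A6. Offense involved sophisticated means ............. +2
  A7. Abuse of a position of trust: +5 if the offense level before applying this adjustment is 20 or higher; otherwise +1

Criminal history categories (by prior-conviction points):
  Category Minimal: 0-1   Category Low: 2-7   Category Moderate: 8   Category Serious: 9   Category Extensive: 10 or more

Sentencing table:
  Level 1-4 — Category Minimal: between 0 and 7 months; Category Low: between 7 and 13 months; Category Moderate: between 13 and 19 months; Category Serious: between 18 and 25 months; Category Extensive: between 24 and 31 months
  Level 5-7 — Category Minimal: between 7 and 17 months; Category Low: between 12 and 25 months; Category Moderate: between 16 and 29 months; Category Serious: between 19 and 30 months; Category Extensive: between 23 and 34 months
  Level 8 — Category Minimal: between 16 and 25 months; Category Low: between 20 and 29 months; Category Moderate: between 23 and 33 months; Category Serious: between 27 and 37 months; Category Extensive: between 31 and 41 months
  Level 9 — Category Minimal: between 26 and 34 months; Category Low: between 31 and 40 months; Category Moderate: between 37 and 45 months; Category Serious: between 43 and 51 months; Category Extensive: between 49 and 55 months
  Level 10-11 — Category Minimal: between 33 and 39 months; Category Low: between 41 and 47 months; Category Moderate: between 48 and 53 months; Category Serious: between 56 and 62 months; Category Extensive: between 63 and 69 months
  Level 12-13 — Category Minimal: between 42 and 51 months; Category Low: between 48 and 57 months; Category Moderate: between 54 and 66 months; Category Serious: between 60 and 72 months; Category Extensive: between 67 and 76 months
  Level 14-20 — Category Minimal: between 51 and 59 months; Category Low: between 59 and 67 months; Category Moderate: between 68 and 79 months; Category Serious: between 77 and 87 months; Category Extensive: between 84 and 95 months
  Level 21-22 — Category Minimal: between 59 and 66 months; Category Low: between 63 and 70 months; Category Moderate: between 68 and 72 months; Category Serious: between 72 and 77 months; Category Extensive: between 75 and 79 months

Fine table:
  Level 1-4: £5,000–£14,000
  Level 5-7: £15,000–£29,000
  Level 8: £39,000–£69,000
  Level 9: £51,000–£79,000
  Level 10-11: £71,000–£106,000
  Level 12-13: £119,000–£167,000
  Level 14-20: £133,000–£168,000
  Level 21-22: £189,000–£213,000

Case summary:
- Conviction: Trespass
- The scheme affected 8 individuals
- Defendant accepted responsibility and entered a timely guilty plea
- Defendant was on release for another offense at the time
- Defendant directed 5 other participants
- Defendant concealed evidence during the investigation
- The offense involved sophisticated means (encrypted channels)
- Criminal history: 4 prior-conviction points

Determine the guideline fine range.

£189,000–£213,000

Base offense level for trespass: 10.
A1 applies: 10 + 3 = 13.
A2 applies: 13 − 3 = 10.
A3 applies: 10 + 2 = 12.
A4 applies: 12 + 2 = 14.
A5 applies (level before this adjustment is 14 ≥ 13, so +5): 14 + 5 = 19.
A6 applies: 19 + 2 = 21.
A7 does not apply.
Final offense level: 21.
Level 21 falls in the 21-22 band.
Fine table: Level 21-22 → £189,000–£213,000.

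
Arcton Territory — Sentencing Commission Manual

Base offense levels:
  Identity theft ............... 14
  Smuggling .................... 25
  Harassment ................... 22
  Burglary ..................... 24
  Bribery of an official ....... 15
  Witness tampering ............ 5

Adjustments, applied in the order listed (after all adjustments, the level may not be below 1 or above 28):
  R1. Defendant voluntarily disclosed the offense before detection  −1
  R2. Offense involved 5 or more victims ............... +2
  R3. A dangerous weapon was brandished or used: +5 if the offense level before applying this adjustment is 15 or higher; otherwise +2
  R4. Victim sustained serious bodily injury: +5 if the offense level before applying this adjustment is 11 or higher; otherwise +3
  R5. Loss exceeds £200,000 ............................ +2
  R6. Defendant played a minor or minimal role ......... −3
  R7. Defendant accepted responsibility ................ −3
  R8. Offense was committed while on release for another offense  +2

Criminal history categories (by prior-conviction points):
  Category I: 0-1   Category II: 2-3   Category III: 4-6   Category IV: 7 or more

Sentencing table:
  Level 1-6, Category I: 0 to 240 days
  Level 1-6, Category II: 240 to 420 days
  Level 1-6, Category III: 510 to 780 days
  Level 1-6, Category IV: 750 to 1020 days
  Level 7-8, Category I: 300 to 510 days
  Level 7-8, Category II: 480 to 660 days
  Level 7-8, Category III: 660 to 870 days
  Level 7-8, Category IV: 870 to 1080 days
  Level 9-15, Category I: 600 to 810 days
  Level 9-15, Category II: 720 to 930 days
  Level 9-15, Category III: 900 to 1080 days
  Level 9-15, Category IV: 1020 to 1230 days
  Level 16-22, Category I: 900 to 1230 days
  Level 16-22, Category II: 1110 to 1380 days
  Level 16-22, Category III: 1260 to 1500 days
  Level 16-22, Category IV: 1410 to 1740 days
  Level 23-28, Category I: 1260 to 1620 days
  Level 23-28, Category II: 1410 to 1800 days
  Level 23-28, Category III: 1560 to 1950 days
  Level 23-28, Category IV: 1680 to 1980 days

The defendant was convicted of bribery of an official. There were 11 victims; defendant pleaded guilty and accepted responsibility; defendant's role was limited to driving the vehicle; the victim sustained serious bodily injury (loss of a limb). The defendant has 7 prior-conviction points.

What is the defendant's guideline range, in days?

1410-1740 days

Base offense level for bribery of an official: 15.
R2 applies: 15 + 2 = 17.
R4 applies (level before this adjustment is 17 ≥ 11, so +5): 17 + 5 = 22.
R6 applies: 22 − 3 = 19.
R7 applies: 19 − 3 = 16.
Final offense level: 16.
Criminal history: 7 prior points → Category IV (7+).
Level 16 falls in the 16-22 band.
Grid: Level 16-22 × Category IV = 1410-1740 days.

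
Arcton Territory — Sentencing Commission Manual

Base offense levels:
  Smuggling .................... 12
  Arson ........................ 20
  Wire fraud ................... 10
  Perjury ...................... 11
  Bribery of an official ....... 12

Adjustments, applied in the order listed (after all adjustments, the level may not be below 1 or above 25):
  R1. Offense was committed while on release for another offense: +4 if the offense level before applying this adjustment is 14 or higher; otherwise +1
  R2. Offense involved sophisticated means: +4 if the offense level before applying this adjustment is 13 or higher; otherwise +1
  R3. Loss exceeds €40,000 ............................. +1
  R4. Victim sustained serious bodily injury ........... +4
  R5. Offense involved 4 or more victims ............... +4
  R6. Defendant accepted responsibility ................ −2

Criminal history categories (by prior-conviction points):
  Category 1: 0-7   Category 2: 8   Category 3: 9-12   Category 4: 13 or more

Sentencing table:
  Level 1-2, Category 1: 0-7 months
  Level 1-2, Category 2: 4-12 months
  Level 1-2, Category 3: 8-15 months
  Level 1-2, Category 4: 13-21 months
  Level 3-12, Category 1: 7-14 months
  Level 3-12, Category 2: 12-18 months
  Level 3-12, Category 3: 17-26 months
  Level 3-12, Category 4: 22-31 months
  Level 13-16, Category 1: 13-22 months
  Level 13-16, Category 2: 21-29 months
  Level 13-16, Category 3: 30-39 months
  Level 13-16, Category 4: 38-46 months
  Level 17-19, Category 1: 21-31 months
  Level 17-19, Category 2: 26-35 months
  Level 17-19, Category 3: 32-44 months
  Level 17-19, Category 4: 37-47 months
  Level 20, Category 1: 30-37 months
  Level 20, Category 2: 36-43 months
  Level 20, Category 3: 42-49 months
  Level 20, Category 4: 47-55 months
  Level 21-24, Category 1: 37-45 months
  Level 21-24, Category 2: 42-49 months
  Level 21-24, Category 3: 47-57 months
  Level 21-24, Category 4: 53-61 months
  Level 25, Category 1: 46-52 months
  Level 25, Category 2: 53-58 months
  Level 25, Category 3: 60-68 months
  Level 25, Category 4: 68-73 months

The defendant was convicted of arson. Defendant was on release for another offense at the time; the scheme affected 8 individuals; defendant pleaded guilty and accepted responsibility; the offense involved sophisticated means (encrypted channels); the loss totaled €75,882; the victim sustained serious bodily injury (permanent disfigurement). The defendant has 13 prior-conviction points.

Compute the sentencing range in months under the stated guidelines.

68-73 months

Base offense level for arson: 20.
R1 applies (level before this adjustment is 20 ≥ 14, so +4): 20 + 4 = 24.
R2 applies (level before this adjustment is 24 ≥ 13, so +4): 24 + 4 = 28.
R3 applies: 28 + 1 = 29.
R4 applies: 29 + 4 = 33.
R5 applies: 33 + 4 = 37.
R6 applies: 37 − 2 = 35.
Level 35 exceeds the maximum of 25; capped at 25.
Final offense level: 25.
Criminal history: 13 prior points → Category 4 (13+).
Level 25 falls in the 25 band.
Grid: Level 25 × Category 4 = 68-73 months.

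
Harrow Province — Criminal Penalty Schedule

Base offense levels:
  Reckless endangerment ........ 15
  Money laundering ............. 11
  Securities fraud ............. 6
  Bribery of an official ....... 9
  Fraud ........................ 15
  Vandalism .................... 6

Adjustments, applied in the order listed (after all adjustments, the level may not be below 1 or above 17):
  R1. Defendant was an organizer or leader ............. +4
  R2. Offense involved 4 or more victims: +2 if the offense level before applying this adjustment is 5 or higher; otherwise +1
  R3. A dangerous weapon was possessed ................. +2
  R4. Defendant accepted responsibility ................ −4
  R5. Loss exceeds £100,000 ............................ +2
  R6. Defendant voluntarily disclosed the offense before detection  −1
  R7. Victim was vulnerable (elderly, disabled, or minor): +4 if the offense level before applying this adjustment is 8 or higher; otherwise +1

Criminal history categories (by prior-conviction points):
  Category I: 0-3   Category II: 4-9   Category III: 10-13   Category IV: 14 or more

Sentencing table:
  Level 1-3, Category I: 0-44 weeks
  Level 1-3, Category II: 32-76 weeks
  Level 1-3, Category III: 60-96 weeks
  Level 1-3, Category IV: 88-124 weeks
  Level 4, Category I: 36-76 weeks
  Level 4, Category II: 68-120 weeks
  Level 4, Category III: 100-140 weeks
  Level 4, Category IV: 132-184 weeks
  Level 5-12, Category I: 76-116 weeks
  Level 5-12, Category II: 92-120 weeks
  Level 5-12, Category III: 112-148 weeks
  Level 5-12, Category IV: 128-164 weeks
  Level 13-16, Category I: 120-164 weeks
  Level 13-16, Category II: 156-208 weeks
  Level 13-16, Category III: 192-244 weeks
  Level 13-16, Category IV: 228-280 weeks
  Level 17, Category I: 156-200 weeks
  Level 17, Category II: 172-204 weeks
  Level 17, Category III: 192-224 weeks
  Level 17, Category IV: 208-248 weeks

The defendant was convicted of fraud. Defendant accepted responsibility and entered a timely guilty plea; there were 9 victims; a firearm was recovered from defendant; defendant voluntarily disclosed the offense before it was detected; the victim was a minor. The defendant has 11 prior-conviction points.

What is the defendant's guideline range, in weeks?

Base offense level for fraud: 15.
R2 applies (level before this adjustment is 15 ≥ 5, so +2): 15 + 2 = 17.
R3 applies: 17 + 2 = 19.
R4 applies: 19 − 4 = 15.
R5 does not apply.
R6 applies: 15 − 1 = 14.
R7 applies (level before this adjustment is 14 ≥ 8, so +4): 14 + 4 = 18.
Level 18 exceeds the maximum of 17; capped at 17.
Final offense level: 17.
Criminal history: 11 prior points → Category III (10-13).
Level 17 falls in the 17 band.
Grid: Level 17 × Category III = 192-224 weeks.

192-224 weeks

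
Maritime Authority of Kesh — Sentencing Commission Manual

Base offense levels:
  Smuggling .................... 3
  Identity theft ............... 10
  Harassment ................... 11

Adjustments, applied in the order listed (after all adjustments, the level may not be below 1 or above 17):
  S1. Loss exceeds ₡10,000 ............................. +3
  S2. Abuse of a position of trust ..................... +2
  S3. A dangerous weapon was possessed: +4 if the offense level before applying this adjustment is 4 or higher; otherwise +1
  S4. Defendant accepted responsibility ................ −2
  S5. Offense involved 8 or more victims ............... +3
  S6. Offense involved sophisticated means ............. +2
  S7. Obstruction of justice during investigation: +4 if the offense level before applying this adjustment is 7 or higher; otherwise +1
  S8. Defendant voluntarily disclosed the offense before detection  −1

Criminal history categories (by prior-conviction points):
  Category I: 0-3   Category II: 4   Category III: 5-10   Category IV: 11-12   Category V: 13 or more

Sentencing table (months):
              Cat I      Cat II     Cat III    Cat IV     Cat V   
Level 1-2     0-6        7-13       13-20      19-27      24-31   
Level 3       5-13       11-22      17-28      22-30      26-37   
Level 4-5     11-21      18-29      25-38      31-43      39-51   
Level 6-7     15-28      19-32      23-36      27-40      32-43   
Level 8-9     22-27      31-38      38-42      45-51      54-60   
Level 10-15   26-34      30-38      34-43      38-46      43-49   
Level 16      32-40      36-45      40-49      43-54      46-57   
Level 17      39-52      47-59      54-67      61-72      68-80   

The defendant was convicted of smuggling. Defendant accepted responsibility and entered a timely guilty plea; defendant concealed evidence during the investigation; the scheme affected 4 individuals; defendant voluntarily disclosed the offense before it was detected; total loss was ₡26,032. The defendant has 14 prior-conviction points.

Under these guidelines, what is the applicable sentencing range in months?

39-51 months

Base offense level for smuggling: 3.
S1 applies: 3 + 3 = 6.
S2 does not apply.
S3 does not apply.
S4 applies: 6 − 2 = 4.
S6 does not apply.
S7 applies (level before this adjustment is 4 < 7, so +1): 4 + 1 = 5.
S8 applies: 5 − 1 = 4.
Final offense level: 4.
Criminal history: 14 prior points → Category V (13+).
Level 4 falls in the 4-5 band.
Grid: Level 4-5 × Category V = 39-51 months.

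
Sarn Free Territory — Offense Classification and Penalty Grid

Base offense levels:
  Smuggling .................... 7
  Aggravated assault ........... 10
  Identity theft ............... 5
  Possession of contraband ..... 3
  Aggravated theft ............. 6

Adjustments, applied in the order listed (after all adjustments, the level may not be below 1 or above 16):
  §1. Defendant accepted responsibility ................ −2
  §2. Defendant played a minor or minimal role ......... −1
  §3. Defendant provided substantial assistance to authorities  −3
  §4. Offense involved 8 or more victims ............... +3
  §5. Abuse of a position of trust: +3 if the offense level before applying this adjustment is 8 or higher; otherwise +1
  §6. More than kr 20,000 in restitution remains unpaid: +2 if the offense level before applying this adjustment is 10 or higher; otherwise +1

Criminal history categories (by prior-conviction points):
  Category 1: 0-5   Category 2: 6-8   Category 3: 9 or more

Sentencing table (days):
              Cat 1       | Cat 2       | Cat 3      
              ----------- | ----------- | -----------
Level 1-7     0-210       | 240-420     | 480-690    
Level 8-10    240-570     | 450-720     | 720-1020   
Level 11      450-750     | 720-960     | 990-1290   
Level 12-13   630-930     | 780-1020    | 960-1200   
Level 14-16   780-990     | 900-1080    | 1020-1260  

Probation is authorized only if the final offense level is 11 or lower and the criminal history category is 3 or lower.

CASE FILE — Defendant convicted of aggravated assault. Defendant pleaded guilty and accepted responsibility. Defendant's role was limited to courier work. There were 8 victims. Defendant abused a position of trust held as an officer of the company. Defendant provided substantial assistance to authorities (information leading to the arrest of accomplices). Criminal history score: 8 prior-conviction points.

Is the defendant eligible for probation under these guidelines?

Base offense level for aggravated assault: 10.
§1 applies: 10 − 2 = 8.
§2 applies: 8 − 1 = 7.
§3 applies: 7 − 3 = 4.
§4 applies: 4 + 3 = 7.
§5 applies (level before this adjustment is 7 < 8, so +1): 7 + 1 = 8.
§6 does not apply.
Final offense level: 8.
Criminal history: 8 prior points → Category 2 (6-8).
Level 8 falls in the 8-10 band.
Grid: Level 8-10 × Category 2 = 450-720 days.
Probation check: level 8 ≤ 11 and category 2 ≤ 3 → eligible.

Yes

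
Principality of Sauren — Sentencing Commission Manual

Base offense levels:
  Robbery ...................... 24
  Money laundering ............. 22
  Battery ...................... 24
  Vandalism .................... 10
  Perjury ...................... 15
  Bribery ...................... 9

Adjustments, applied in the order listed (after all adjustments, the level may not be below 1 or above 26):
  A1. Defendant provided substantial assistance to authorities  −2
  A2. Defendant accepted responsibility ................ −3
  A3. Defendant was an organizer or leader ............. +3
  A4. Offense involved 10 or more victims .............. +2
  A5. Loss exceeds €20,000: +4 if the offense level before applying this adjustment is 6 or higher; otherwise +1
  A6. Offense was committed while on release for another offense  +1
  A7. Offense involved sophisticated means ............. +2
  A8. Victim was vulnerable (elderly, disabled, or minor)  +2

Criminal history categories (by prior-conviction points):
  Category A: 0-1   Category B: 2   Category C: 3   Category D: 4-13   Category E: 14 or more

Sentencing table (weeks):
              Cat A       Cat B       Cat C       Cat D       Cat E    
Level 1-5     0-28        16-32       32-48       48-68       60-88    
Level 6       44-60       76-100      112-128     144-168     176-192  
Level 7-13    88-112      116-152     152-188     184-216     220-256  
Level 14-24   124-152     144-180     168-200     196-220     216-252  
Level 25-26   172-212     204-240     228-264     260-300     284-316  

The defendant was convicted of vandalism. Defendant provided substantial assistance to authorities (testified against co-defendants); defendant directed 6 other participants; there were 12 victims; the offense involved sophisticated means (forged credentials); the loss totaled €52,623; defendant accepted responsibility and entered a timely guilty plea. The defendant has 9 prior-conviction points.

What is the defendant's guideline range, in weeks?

196-220 weeks

Base offense level for vandalism: 10.
A1 applies: 10 − 2 = 8.
A2 applies: 8 − 3 = 5.
A3 applies: 5 + 3 = 8.
A4 applies: 8 + 2 = 10.
A5 applies (level before this adjustment is 10 ≥ 6, so +4): 10 + 4 = 14.
A7 applies: 14 + 2 = 16.
A8 does not apply.
Final offense level: 16.
Criminal history: 9 prior points → Category D (4-13).
Level 16 falls in the 14-24 band.
Grid: Level 14-24 × Category D = 196-220 weeks.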